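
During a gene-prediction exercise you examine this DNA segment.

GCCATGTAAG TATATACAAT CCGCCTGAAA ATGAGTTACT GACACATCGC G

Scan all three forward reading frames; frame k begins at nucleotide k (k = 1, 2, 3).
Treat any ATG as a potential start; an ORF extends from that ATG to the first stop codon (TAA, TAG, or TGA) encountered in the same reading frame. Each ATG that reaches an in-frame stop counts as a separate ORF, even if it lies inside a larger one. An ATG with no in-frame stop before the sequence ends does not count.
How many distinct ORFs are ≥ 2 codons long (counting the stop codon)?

2

Frame 1: GCC ATG TAA GTA TAT ACA ATC CGC CTG AAA ATG AGT TAC TGA CAC ATC GCG — ATG at 4, stop TAA at 7 → 6 nt; ATG at 31, stop TGA at 40 → 12 nt.
Frame 2: CCA TGT AAG TAT ATA CAA TCC GCC TGA AAA TGA GTT ACT GAC ACA TCG — no ATG→stop ORF.
Frame 3: CAT GTA AGT ATA TAC AAT CCG CCT GAA AAT GAG TTA CTG ACA CAT CGC — no ATG→stop ORF.
ORFs ≥ 2 codons: frame 1 4–9 (2 codons), frame 1 31–42 (4 codons). Count = 2.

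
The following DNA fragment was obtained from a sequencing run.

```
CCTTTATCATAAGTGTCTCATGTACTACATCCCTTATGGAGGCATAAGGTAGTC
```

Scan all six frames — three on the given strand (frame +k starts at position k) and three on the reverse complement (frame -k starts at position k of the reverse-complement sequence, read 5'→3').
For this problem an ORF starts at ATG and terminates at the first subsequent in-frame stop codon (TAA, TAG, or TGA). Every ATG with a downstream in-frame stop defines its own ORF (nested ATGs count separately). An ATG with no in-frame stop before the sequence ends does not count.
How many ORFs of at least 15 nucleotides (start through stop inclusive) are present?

2

Reverse complement (5'→3'): GACTACCTTATGCCTCCATAAGGGATGTAGTACATGAGACACTTATGATAAAGG
Frame +1: CCT TTA TCA TAA GTG TCT CAT GTA CTA CAT CCC TTA TGG AGG CAT AAG GTA GTC — no ATG→stop ORF.
Frame +2: CTT TAT CAT AAG TGT CTC ATG TAC TAC ATC CCT TAT GGA GGC ATA AGG TAG — ATG at 20, stop TAG at 50 → 33 nt.
Frame +3: TTT ATC ATA AGT GTC TCA TGT ACT ACA TCC CTT ATG GAG GCA TAA GGT AGT — ATG at 36, stop TAA at 45 → 12 nt.
Frame -1: GAC TAC CTT ATG CCT CCA TAA GGG ATG TAG TAC ATG AGA CAC TTA TGA TAA AGG — ATG at 10, stop TAA at 19 → 12 nt; ATG at 25, stop TAG at 28 → 6 nt; ATG at 34, stop TGA at 46 → 15 nt.
Frame -2: ACT ACC TTA TGC CTC CAT AAG GGA TGT AGT ACA TGA GAC ACT TAT GAT AAA — no ATG→stop ORF.
Frame -3: CTA CCT TAT GCC TCC ATA AGG GAT GTA GTA CAT GAG ACA CTT ATG ATA AAG — no ATG→stop ORF.
ORFs ≥ 15 nucleotides: frame +2 20–52 (33 nucleotides), frame -1 34–48 (15 nucleotides). Count = 2.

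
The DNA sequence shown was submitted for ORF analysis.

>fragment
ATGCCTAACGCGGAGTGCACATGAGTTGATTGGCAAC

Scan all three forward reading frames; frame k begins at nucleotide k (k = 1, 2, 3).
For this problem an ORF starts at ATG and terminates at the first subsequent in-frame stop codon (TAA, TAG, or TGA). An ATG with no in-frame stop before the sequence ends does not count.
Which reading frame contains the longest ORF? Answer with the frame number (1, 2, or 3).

1

Frame 1: ATG CCT AAC GCG GAG TGC ACA TGA GTT GAT TGG CAA — ATG at 1, stop TGA at 22 → 24 nt.
Frame 2: TGC CTA ACG CGG AGT GCA CAT GAG TTG ATT GGC AAC — no ATG→stop ORF.
Frame 3: GCC TAA CGC GGA GTG CAC ATG AGT TGA TTG GCA — ATG at 21, stop TGA at 27 → 9 nt.
Longest ORF is 24 nt in frame 1 (positions 1–24).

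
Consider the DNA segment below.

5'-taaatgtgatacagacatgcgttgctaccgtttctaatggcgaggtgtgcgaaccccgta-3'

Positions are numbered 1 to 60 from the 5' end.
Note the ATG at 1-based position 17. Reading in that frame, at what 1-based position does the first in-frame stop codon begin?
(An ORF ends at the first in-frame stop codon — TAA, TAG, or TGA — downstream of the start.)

Codons from position 17: ATG (17–19), CGT (20–22), TGC (23–25), TAC (26–28), CGT (29–31), TTC (32–34), TAA (35–37).
TAA is a stop codon; it begins at position 35.

35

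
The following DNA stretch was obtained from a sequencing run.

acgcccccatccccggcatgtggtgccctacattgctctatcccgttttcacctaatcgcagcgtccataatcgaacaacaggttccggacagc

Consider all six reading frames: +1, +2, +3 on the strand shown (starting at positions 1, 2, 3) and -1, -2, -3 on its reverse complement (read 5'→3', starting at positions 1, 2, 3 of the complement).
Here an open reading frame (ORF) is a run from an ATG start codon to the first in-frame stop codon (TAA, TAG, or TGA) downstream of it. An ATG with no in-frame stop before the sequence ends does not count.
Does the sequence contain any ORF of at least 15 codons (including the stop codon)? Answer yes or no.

no

Reverse complement (5'→3'): GCTGTCCGGAACCTGTTGTTCGATTATGGACGCTGCGATTAGGTGAAAACGGGATAGAGCAATGTAGGGCACCACATGCCGGGGATGGGGGCGT
Frame +1: ACG CCC CCA TCC CCG GCA TGT GGT GCC CTA CAT TGC TCT ATC CCG TTT TCA CCT AAT CGC AGC GTC CAT AAT CGA ACA ACA GGT TCC GGA CAG — no ATG→stop ORF.
Frame +2: CGC CCC CAT CCC CGG CAT GTG GTG CCC TAC ATT GCT CTA TCC CGT TTT CAC CTA ATC GCA GCG TCC ATA ATC GAA CAA CAG GTT CCG GAC AGC — no ATG→stop ORF.
Frame +3: GCC CCC ATC CCC GGC ATG TGG TGC CCT ACA TTG CTC TAT CCC GTT TTC ACC TAA TCG CAG CGT CCA TAA TCG AAC AAC AGG TTC CGG ACA — ATG at 18, stop TAA at 54 → 39 nt.
Frame -1: GCT GTC CGG AAC CTG TTG TTC GAT TAT GGA CGC TGC GAT TAG GTG AAA ACG GGA TAG AGC AAT GTA GGG CAC CAC ATG CCG GGG ATG GGG GCG — no ATG→stop ORF.
Frame -2: CTG TCC GGA ACC TGT TGT TCG ATT ATG GAC GCT GCG ATT AGG TGA AAA CGG GAT AGA GCA ATG TAG GGC ACC ACA TGC CGG GGA TGG GGG CGT — ATG at 26, stop TGA at 44 → 21 nt; ATG at 62, stop TAG at 65 → 6 nt.
Frame -3: TGT CCG GAA CCT GTT GTT CGA TTA TGG ACG CTG CGA TTA GGT GAA AAC GGG ATA GAG CAA TGT AGG GCA CCA CAT GCC GGG GAT GGG GGC — no ATG→stop ORF.
Largest ORF found is 13 codons < 15, so no.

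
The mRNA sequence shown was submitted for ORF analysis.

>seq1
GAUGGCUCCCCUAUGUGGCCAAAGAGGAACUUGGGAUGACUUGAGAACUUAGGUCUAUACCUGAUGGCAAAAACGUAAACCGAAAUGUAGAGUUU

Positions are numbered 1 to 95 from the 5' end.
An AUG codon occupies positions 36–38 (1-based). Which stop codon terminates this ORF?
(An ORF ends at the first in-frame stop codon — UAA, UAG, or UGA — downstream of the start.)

Codons from position 36: AUG (36–38), ACU (39–41), UGA (42–44).
The first in-frame stop codon is UGA.

UGA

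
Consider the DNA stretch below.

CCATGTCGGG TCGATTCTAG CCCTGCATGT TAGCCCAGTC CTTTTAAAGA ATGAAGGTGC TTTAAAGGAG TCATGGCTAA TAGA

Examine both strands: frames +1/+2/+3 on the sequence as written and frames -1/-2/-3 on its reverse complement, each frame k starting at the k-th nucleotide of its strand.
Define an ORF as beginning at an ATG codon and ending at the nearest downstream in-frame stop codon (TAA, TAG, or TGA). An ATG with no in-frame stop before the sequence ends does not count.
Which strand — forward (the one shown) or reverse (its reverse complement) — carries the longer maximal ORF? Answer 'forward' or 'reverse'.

Reverse complement (5'→3'): TCTATTAGCCATGACTCCTTTAAAGCACCTTCATTCTTTAAAAGGACTGGGCTAACATGCAGGGCTAGAATCGACCCGACATGG
Frame +1: CCA TGT CGG GTC GAT TCT AGC CCT GCA TGT TAG CCC AGT CCT TTT AAA GAA TGA AGG TGC TTT AAA GGA GTC ATG GCT AAT AGA — no ATG→stop ORF.
Frame +2: CAT GTC GGG TCG ATT CTA GCC CTG CAT GTT AGC CCA GTC CTT TTA AAG AAT GAA GGT GCT TTA AAG GAG TCA TGG CTA ATA — no ATG→stop ORF.
Frame +3: ATG TCG GGT CGA TTC TAG CCC TGC ATG TTA GCC CAG TCC TTT TAA AGA ATG AAG GTG CTT TAA AGG AGT CAT GGC TAA TAG — ATG at 3, stop TAG at 18 → 18 nt; ATG at 27, stop TAA at 45 → 21 nt; ATG at 51, stop TAA at 63 → 15 nt.
Frame -1: TCT ATT AGC CAT GAC TCC TTT AAA GCA CCT TCA TTC TTT AAA AGG ACT GGG CTA ACA TGC AGG GCT AGA ATC GAC CCG ACA TGG — no ATG→stop ORF.
Frame -2: CTA TTA GCC ATG ACT CCT TTA AAG CAC CTT CAT TCT TTA AAA GGA CTG GGC TAA CAT GCA GGG CTA GAA TCG ACC CGA CAT — ATG at 11, stop TAA at 53 → 45 nt.
Frame -3: TAT TAG CCA TGA CTC CTT TAA AGC ACC TTC ATT CTT TAA AAG GAC TGG GCT AAC ATG CAG GGC TAG AAT CGA CCC GAC ATG — ATG at 57, stop TAG at 66 → 12 nt.
Forward-strand max 21 nt; reverse-strand max 45 nt. The reverse strand has the longer ORF.

reverse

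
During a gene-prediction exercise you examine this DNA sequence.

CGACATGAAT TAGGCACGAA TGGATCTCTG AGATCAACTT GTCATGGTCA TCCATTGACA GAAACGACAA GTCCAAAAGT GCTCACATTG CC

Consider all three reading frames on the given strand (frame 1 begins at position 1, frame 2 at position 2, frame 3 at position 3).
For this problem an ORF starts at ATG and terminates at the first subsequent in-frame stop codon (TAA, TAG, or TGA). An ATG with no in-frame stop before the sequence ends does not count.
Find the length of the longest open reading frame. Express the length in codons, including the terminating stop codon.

5

Frame 1: CGA CAT GAA TTA GGC ACG AAT GGA TCT CTG AGA TCA ACT TGT CAT GGT CAT CCA TTG ACA GAA ACG ACA AGT CCA AAA GTG CTC ACA TTG — no ATG→stop ORF.
Frame 2: GAC ATG AAT TAG GCA CGA ATG GAT CTC TGA GAT CAA CTT GTC ATG GTC ATC CAT TGA CAG AAA CGA CAA GTC CAA AAG TGC TCA CAT TGC — ATG at 5, stop TAG at 11 → 9 nt; ATG at 20, stop TGA at 29 → 12 nt; ATG at 44, stop TGA at 56 → 15 nt.
Frame 3: ACA TGA ATT AGG CAC GAA TGG ATC TCT GAG ATC AAC TTG TCA TGG TCA TCC ATT GAC AGA AAC GAC AAG TCC AAA AGT GCT CAC ATT GCC — no ATG→stop ORF.
Longest: frame 2, positions 44–58, 15 nt = 5 codons = 4 aa. → 5 codons.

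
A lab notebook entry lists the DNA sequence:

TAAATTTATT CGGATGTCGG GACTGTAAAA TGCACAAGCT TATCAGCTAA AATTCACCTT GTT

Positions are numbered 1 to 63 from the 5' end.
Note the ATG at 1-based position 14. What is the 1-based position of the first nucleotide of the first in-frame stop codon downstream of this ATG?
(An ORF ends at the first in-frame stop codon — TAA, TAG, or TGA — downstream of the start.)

Codons from position 14: ATG (14–16), TCG (17–19), GGA (20–22), CTG (23–25), TAA (26–28).
TAA is a stop codon; it begins at position 26.

26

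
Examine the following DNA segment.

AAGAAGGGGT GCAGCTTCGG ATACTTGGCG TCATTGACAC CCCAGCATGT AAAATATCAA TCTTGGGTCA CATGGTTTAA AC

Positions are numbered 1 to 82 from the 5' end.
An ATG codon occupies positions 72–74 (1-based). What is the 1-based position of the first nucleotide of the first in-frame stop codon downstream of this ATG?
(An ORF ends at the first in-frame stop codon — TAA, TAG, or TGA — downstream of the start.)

78

Codons from position 72: ATG (72–74), GTT (75–77), TAA (78–80).
TAA is a stop codon; it begins at position 78.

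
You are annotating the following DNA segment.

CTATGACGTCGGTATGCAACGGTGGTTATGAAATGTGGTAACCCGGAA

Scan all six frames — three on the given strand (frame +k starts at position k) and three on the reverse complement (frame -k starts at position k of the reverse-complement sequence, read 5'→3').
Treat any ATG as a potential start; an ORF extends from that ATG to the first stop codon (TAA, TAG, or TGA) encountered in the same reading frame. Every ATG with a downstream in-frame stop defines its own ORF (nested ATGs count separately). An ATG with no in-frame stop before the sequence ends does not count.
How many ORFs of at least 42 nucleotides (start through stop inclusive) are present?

Reverse complement (5'→3'): TTCCGGGTTACCACATTTCATAACCACCGTTGCATACCGACGTCATAG
Frame +1: CTA TGA CGT CGG TAT GCA ACG GTG GTT ATG AAA TGT GGT AAC CCG GAA — no ATG→stop ORF.
Frame +2: TAT GAC GTC GGT ATG CAA CGG TGG TTA TGA AAT GTG GTA ACC CGG — ATG at 14, stop TGA at 29 → 18 nt.
Frame +3: ATG ACG TCG GTA TGC AAC GGT GGT TAT GAA ATG TGG TAA CCC GGA — ATG at 3, stop TAA at 39 → 39 nt; ATG at 33, stop TAA at 39 → 9 nt.
Frame -1: TTC CGG GTT ACC ACA TTT CAT AAC CAC CGT TGC ATA CCG ACG TCA TAG — no ATG→stop ORF.
Frame -2: TCC GGG TTA CCA CAT TTC ATA ACC ACC GTT GCA TAC CGA CGT CAT — no ATG→stop ORF.
Frame -3: CCG GGT TAC CAC ATT TCA TAA CCA CCG TTG CAT ACC GAC GTC ATA — no ATG→stop ORF.
No ORF reaches 42 nucleotides. Count = 0.

0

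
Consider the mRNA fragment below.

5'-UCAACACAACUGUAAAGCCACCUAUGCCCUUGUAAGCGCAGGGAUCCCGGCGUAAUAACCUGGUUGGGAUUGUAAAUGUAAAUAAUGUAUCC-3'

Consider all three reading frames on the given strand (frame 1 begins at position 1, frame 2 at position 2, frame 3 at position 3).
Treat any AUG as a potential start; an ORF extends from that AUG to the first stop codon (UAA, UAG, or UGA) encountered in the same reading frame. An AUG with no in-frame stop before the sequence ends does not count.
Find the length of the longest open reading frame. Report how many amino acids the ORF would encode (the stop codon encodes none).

3

Frame 1: UCA ACA CAA CUG UAA AGC CAC CUA UGC CCU UGU AAG CGC AGG GAU CCC GGC GUA AUA ACC UGG UUG GGA UUG UAA AUG UAA AUA AUG UAU — AUG at 76, stop UAA at 79 → 6 nt.
Frame 2: CAA CAC AAC UGU AAA GCC ACC UAU GCC CUU GUA AGC GCA GGG AUC CCG GCG UAA UAA CCU GGU UGG GAU UGU AAA UGU AAA UAA UGU AUC — no AUG→stop ORF.
Frame 3: AAC ACA ACU GUA AAG CCA CCU AUG CCC UUG UAA GCG CAG GGA UCC CGG CGU AAU AAC CUG GUU GGG AUU GUA AAU GUA AAU AAU GUA UCC — AUG at 24, stop UAA at 33 → 12 nt.
Longest: frame 3, positions 24–35, 12 nt = 4 codons = 3 aa. → 3 amino acids.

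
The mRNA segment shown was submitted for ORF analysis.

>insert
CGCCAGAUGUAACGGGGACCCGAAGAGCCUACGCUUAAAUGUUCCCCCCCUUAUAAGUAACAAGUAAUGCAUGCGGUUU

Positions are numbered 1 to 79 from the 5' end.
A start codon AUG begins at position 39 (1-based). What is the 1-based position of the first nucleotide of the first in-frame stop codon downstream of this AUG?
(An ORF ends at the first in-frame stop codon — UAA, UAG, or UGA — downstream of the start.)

Codons from position 39: AUG (39–41), UUC (42–44), CCC (45–47), CCC (48–50), UUA (51–53), UAA (54–56).
UAA is a stop codon; it begins at position 54.

54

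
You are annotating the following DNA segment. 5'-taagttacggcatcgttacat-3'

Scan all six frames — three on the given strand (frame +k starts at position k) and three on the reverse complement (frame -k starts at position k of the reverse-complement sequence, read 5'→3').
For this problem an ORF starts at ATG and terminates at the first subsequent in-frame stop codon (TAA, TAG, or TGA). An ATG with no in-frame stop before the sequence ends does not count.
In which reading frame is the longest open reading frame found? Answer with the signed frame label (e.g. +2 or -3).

Reverse complement (5'→3'): ATGTAACGATGCCGTAACTTA
Frame +1: TAA GTT ACG GCA TCG TTA CAT — no ATG→stop ORF.
Frame +2: AAG TTA CGG CAT CGT TAC — no ATG→stop ORF.
Frame +3: AGT TAC GGC ATC GTT ACA — no ATG→stop ORF.
Frame -1: ATG TAA CGA TGC CGT AAC TTA — ATG at 1, stop TAA at 4 → 6 nt.
Frame -2: TGT AAC GAT GCC GTA ACT — no ATG→stop ORF.
Frame -3: GTA ACG ATG CCG TAA CTT — ATG at 9, stop TAA at 15 → 9 nt.
Longest ORF is 9 nt in frame -3 (positions 9–17).

-3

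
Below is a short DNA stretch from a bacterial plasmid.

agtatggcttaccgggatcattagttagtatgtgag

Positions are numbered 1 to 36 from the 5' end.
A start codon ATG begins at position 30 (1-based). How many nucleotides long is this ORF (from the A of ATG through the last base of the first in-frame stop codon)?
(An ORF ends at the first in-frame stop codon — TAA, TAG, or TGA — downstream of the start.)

Codons from position 30: ATG (30–32), TGA (33–35).
TGA is the first in-frame stop; ORF spans 30–35, 6 nucleotides.

6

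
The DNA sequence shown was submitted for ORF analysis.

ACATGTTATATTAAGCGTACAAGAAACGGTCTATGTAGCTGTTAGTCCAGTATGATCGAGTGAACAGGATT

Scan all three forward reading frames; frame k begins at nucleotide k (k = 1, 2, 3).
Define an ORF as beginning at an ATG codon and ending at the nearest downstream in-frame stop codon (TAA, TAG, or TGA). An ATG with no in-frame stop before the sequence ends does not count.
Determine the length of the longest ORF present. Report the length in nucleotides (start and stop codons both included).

Frame 1: ACA TGT TAT ATT AAG CGT ACA AGA AAC GGT CTA TGT AGC TGT TAG TCC AGT ATG ATC GAG TGA ACA GGA — ATG at 52, stop TGA at 61 → 12 nt.
Frame 2: CAT GTT ATA TTA AGC GTA CAA GAA ACG GTC TAT GTA GCT GTT AGT CCA GTA TGA TCG AGT GAA CAG GAT — no ATG→stop ORF.
Frame 3: ATG TTA TAT TAA GCG TAC AAG AAA CGG TCT ATG TAG CTG TTA GTC CAG TAT GAT CGA GTG AAC AGG ATT — ATG at 3, stop TAA at 12 → 12 nt; ATG at 33, stop TAG at 36 → 6 nt.
Longest: frame 1, positions 52–63, 12 nt = 4 codons = 3 aa. → 12 nucleotides.

12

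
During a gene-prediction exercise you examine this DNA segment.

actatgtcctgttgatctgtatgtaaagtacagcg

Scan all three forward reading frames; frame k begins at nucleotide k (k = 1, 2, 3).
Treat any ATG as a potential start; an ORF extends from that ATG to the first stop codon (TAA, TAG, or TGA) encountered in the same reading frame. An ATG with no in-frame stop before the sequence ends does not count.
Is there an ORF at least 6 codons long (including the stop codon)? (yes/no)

Frame 1: ACT ATG TCC TGT TGA TCT GTA TGT AAA GTA CAG — ATG at 4, stop TGA at 13 → 12 nt.
Frame 2: CTA TGT CCT GTT GAT CTG TAT GTA AAG TAC AGC — no ATG→stop ORF.
Frame 3: TAT GTC CTG TTG ATC TGT ATG TAA AGT ACA GCG — ATG at 21, stop TAA at 24 → 6 nt.
Largest ORF found is 4 codons < 6, so no.

no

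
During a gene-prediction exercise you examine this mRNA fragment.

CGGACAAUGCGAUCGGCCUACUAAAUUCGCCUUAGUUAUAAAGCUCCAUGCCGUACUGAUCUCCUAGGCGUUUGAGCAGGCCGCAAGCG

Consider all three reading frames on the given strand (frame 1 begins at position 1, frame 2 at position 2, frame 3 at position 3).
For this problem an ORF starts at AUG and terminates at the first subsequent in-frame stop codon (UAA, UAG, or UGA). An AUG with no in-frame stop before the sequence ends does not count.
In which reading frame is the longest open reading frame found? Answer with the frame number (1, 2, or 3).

1

Frame 1: CGG ACA AUG CGA UCG GCC UAC UAA AUU CGC CUU AGU UAU AAA GCU CCA UGC CGU ACU GAU CUC CUA GGC GUU UGA GCA GGC CGC AAG — AUG at 7, stop UAA at 22 → 18 nt.
Frame 2: GGA CAA UGC GAU CGG CCU ACU AAA UUC GCC UUA GUU AUA AAG CUC CAU GCC GUA CUG AUC UCC UAG GCG UUU GAG CAG GCC GCA AGC — no AUG→stop ORF.
Frame 3: GAC AAU GCG AUC GGC CUA CUA AAU UCG CCU UAG UUA UAA AGC UCC AUG CCG UAC UGA UCU CCU AGG CGU UUG AGC AGG CCG CAA GCG — AUG at 48, stop UGA at 57 → 12 nt.
Longest ORF is 18 nt in frame 1 (positions 7–24).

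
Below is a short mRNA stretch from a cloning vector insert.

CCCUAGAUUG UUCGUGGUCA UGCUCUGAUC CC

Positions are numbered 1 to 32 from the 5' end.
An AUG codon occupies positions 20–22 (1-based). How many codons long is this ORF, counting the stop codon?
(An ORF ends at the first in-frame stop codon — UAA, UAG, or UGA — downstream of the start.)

3

Codons from position 20: AUG (20–22), CUC (23–25), UGA (26–28).
UGA is the first in-frame stop; that's 3 codons including the stop.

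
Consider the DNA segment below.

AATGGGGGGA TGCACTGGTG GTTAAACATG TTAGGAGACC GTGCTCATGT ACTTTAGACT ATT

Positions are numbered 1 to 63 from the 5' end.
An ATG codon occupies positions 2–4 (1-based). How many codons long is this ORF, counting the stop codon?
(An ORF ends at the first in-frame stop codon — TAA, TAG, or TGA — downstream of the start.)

8

Codons from position 2: ATG (2–4), GGG (5–7), GGA (8–10), TGC (11–13), ACT (14–16), GGT (17–19), GGT (20–22), TAA (23–25).
TAA is the first in-frame stop; that's 8 codons including the stop.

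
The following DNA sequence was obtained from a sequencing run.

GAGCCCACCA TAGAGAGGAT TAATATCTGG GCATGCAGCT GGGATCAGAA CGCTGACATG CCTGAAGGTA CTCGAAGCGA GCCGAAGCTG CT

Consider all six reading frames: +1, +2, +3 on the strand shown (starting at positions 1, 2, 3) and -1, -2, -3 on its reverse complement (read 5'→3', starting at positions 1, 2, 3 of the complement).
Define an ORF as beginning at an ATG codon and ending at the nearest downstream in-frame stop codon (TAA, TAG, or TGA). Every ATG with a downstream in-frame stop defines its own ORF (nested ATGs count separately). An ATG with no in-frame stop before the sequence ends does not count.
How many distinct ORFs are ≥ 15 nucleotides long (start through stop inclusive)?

Reverse complement (5'→3'): AGCAGCTTCGGCTCGCTTCGAGTACCTTCAGGCATGTCAGCGTTCTGATCCCAGCTGCATGCCCAGATATTAATCCTCTCTATGGTGGGCTC
Frame +1: GAG CCC ACC ATA GAG AGG ATT AAT ATC TGG GCA TGC AGC TGG GAT CAG AAC GCT GAC ATG CCT GAA GGT ACT CGA AGC GAG CCG AAG CTG — no ATG→stop ORF.
Frame +2: AGC CCA CCA TAG AGA GGA TTA ATA TCT GGG CAT GCA GCT GGG ATC AGA ACG CTG ACA TGC CTG AAG GTA CTC GAA GCG AGC CGA AGC TGC — no ATG→stop ORF.
Frame +3: GCC CAC CAT AGA GAG GAT TAA TAT CTG GGC ATG CAG CTG GGA TCA GAA CGC TGA CAT GCC TGA AGG TAC TCG AAG CGA GCC GAA GCT GCT — ATG at 33, stop TGA at 54 → 24 nt.
Frame -1: AGC AGC TTC GGC TCG CTT CGA GTA CCT TCA GGC ATG TCA GCG TTC TGA TCC CAG CTG CAT GCC CAG ATA TTA ATC CTC TCT ATG GTG GGC — ATG at 34, stop TGA at 46 → 15 nt.
Frame -2: GCA GCT TCG GCT CGC TTC GAG TAC CTT CAG GCA TGT CAG CGT TCT GAT CCC AGC TGC ATG CCC AGA TAT TAA TCC TCT CTA TGG TGG GCT — ATG at 59, stop TAA at 71 → 15 nt.
Frame -3: CAG CTT CGG CTC GCT TCG AGT ACC TTC AGG CAT GTC AGC GTT CTG ATC CCA GCT GCA TGC CCA GAT ATT AAT CCT CTC TAT GGT GGG CTC — no ATG→stop ORF.
ORFs ≥ 15 nucleotides: frame +3 33–56 (24 nucleotides), frame -1 34–48 (15 nucleotides), frame -2 59–73 (15 nucleotides). Count = 3.

3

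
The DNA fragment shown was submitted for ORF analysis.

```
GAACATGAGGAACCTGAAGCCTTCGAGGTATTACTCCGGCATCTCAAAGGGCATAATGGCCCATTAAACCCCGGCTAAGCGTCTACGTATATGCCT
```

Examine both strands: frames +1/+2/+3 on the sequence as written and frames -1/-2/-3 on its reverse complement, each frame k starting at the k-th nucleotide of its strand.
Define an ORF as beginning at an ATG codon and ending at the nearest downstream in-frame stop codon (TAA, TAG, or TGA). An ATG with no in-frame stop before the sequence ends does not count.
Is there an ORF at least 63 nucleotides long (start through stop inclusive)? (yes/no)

yes

Reverse complement (5'→3'): AGGCATATACGTAGACGCTTAGCCGGGGTTTAATGGGCCATTATGCCCTTTGAGATGCCGGAGTAATACCTCGAAGGCTTCAGGTTCCTCATGTTC
Frame +1: GAA CAT GAG GAA CCT GAA GCC TTC GAG GTA TTA CTC CGG CAT CTC AAA GGG CAT AAT GGC CCA TTA AAC CCC GGC TAA GCG TCT ACG TAT ATG CCT — no ATG→stop ORF.
Frame +2: AAC ATG AGG AAC CTG AAG CCT TCG AGG TAT TAC TCC GGC ATC TCA AAG GGC ATA ATG GCC CAT TAA ACC CCG GCT AAG CGT CTA CGT ATA TGC — ATG at 5, stop TAA at 65 → 63 nt; ATG at 56, stop TAA at 65 → 12 nt.
Frame +3: ACA TGA GGA ACC TGA AGC CTT CGA GGT ATT ACT CCG GCA TCT CAA AGG GCA TAA TGG CCC ATT AAA CCC CGG CTA AGC GTC TAC GTA TAT GCC — no ATG→stop ORF.
Frame -1: AGG CAT ATA CGT AGA CGC TTA GCC GGG GTT TAA TGG GCC ATT ATG CCC TTT GAG ATG CCG GAG TAA TAC CTC GAA GGC TTC AGG TTC CTC ATG TTC — ATG at 43, stop TAA at 64 → 24 nt; ATG at 55, stop TAA at 64 → 12 nt.
Frame -2: GGC ATA TAC GTA GAC GCT TAG CCG GGG TTT AAT GGG CCA TTA TGC CCT TTG AGA TGC CGG AGT AAT ACC TCG AAG GCT TCA GGT TCC TCA TGT — no ATG→stop ORF.
Frame -3: GCA TAT ACG TAG ACG CTT AGC CGG GGT TTA ATG GGC CAT TAT GCC CTT TGA GAT GCC GGA GTA ATA CCT CGA AGG CTT CAG GTT CCT CAT GTT — ATG at 33, stop TGA at 51 → 21 nt.
Frame +2 has an ORF of 63 nucleotides (positions 5–67) ≥ 63, so yes.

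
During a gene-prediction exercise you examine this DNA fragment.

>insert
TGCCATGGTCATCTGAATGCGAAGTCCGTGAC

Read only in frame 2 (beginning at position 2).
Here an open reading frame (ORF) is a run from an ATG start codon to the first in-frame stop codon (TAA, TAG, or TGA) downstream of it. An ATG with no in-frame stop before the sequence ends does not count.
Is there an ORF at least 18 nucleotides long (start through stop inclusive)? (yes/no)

Frame 2: GCC ATG GTC ATC TGA ATG CGA AGT CCG TGA — ATG at 5, stop TGA at 14 → 12 nt; ATG at 17, stop TGA at 29 → 15 nt.
Largest ORF found is 15 nucleotides < 18, so no.

no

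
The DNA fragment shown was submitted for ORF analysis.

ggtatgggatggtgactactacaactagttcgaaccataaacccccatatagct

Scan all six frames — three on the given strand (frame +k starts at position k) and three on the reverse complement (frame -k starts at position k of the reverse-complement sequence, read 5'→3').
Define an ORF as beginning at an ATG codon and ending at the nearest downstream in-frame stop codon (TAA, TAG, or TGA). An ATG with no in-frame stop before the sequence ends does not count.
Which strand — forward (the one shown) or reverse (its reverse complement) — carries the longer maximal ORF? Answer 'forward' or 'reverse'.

reverse

Reverse complement (5'→3'): AGCTATATGGGGGTTTATGGTTCGAACTAGTTGTAGTAGTCACCATCCCATACC
Frame +1: GGT ATG GGA TGG TGA CTA CTA CAA CTA GTT CGA ACC ATA AAC CCC CAT ATA GCT — ATG at 4, stop TGA at 13 → 12 nt.
Frame +2: GTA TGG GAT GGT GAC TAC TAC AAC TAG TTC GAA CCA TAA ACC CCC ATA TAG — no ATG→stop ORF.
Frame +3: TAT GGG ATG GTG ACT ACT ACA ACT AGT TCG AAC CAT AAA CCC CCA TAT AGC — no ATG→stop ORF.
Frame -1: AGC TAT ATG GGG GTT TAT GGT TCG AAC TAG TTG TAG TAG TCA CCA TCC CAT ACC — ATG at 7, stop TAG at 28 → 24 nt.
Frame -2: GCT ATA TGG GGG TTT ATG GTT CGA ACT AGT TGT AGT AGT CAC CAT CCC ATA — no ATG→stop ORF.
Frame -3: CTA TAT GGG GGT TTA TGG TTC GAA CTA GTT GTA GTA GTC ACC ATC CCA TAC — no ATG→stop ORF.
Forward-strand max 12 nt; reverse-strand max 24 nt. The reverse strand has the longer ORF.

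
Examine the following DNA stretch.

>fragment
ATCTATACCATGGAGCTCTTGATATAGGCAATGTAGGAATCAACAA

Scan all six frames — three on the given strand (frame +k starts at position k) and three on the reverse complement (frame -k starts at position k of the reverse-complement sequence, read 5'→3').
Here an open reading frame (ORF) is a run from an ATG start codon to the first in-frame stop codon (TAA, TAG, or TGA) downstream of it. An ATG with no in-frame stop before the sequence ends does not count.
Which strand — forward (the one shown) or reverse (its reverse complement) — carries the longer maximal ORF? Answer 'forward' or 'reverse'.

forward

Reverse complement (5'→3'): TTGTTGATTCCTACATTGCCTATATCAAGAGCTCCATGGTATAGAT
Frame +1: ATC TAT ACC ATG GAG CTC TTG ATA TAG GCA ATG TAG GAA TCA ACA — ATG at 10, stop TAG at 25 → 18 nt; ATG at 31, stop TAG at 34 → 6 nt.
Frame +2: TCT ATA CCA TGG AGC TCT TGA TAT AGG CAA TGT AGG AAT CAA CAA — no ATG→stop ORF.
Frame +3: CTA TAC CAT GGA GCT CTT GAT ATA GGC AAT GTA GGA ATC AAC — no ATG→stop ORF.
Frame -1: TTG TTG ATT CCT ACA TTG CCT ATA TCA AGA GCT CCA TGG TAT AGA — no ATG→stop ORF.
Frame -2: TGT TGA TTC CTA CAT TGC CTA TAT CAA GAG CTC CAT GGT ATA GAT — no ATG→stop ORF.
Frame -3: GTT GAT TCC TAC ATT GCC TAT ATC AAG AGC TCC ATG GTA TAG — ATG at 36, stop TAG at 42 → 9 nt.
Forward-strand max 18 nt; reverse-strand max 9 nt. The forward strand has the longer ORF.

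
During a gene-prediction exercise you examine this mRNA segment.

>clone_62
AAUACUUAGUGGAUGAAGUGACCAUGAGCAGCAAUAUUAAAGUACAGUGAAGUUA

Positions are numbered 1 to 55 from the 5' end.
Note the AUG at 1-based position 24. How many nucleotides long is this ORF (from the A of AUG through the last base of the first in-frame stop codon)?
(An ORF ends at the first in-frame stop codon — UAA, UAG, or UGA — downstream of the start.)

27

Codons from position 24: AUG (24–26), AGC (27–29), AGC (30–32), AAU (33–35), AUU (36–38), AAA (39–41), GUA (42–44), CAG (45–47), UGA (48–50).
UGA is the first in-frame stop; ORF spans 24–50, 27 nucleotides.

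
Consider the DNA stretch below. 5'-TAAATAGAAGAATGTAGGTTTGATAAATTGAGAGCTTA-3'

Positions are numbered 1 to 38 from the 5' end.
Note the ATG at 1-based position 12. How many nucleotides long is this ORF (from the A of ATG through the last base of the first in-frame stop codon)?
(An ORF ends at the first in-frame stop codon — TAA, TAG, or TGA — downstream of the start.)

Codons from position 12: ATG (12–14), TAG (15–17).
TAG is the first in-frame stop; ORF spans 12–17, 6 nucleotides.

6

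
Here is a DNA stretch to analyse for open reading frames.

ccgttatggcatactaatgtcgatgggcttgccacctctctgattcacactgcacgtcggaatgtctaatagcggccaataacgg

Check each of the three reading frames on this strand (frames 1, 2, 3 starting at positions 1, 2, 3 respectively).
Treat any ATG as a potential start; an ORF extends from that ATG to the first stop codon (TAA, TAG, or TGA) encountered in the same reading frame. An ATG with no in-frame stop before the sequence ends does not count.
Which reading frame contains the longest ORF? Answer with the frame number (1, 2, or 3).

2

Frame 1: CCG TTA TGG CAT ACT AAT GTC GAT GGG CTT GCC ACC TCT CTG ATT CAC ACT GCA CGT CGG AAT GTC TAA TAG CGG CCA ATA ACG — no ATG→stop ORF.
Frame 2: CGT TAT GGC ATA CTA ATG TCG ATG GGC TTG CCA CCT CTC TGA TTC ACA CTG CAC GTC GGA ATG TCT AAT AGC GGC CAA TAA CGG — ATG at 17, stop TGA at 41 → 27 nt; ATG at 23, stop TGA at 41 → 21 nt; ATG at 62, stop TAA at 80 → 21 nt.
Frame 3: GTT ATG GCA TAC TAA TGT CGA TGG GCT TGC CAC CTC TCT GAT TCA CAC TGC ACG TCG GAA TGT CTA ATA GCG GCC AAT AAC — ATG at 6, stop TAA at 15 → 12 nt.
Longest ORF is 27 nt in frame 2 (positions 17–43).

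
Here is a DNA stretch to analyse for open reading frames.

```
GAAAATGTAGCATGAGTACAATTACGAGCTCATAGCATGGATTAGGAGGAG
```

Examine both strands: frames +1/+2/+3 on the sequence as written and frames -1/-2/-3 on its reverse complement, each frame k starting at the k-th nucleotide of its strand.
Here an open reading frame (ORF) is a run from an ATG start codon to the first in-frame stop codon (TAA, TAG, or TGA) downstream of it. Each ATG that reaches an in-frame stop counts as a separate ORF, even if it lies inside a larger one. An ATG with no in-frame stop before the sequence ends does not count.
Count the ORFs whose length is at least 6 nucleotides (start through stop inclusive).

5

Reverse complement (5'→3'): CTCCTCCTAATCCATGCTATGAGCTCGTAATTGTACTCATGCTACATTTTC
Frame +1: GAA AAT GTA GCA TGA GTA CAA TTA CGA GCT CAT AGC ATG GAT TAG GAG GAG — ATG at 37, stop TAG at 43 → 9 nt.
Frame +2: AAA ATG TAG CAT GAG TAC AAT TAC GAG CTC ATA GCA TGG ATT AGG AGG — ATG at 5, stop TAG at 8 → 6 nt.
Frame +3: AAA TGT AGC ATG AGT ACA ATT ACG AGC TCA TAG CAT GGA TTA GGA GGA — ATG at 12, stop TAG at 33 → 24 nt.
Frame -1: CTC CTC CTA ATC CAT GCT ATG AGC TCG TAA TTG TAC TCA TGC TAC ATT TTC — ATG at 19, stop TAA at 28 → 12 nt.
Frame -2: TCC TCC TAA TCC ATG CTA TGA GCT CGT AAT TGT ACT CAT GCT ACA TTT — ATG at 14, stop TGA at 20 → 9 nt.
Frame -3: CCT CCT AAT CCA TGC TAT GAG CTC GTA ATT GTA CTC ATG CTA CAT TTT — no ATG→stop ORF.
ORFs ≥ 6 nucleotides: frame +1 37–45 (9 nucleotides), frame +2 5–10 (6 nucleotides), frame +3 12–35 (24 nucleotides), frame -1 19–30 (12 nucleotides), frame -2 14–22 (9 nucleotides). Count = 5.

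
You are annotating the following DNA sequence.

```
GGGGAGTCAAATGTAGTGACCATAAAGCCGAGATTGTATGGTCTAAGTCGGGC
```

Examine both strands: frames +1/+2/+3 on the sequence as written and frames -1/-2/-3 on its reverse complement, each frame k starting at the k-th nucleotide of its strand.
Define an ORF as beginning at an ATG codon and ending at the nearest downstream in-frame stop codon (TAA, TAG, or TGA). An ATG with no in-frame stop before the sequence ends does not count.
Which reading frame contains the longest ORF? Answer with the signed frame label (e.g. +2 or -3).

+2

Reverse complement (5'→3'): GCCCGACTTAGACCATACAATCTCGGCTTTATGGTCACTACATTTGACTCCCC
Frame +1: GGG GAG TCA AAT GTA GTG ACC ATA AAG CCG AGA TTG TAT GGT CTA AGT CGG — no ATG→stop ORF.
Frame +2: GGG AGT CAA ATG TAG TGA CCA TAA AGC CGA GAT TGT ATG GTC TAA GTC GGG — ATG at 11, stop TAG at 14 → 6 nt; ATG at 38, stop TAA at 44 → 9 nt.
Frame +3: GGA GTC AAA TGT AGT GAC CAT AAA GCC GAG ATT GTA TGG TCT AAG TCG GGC — no ATG→stop ORF.
Frame -1: GCC CGA CTT AGA CCA TAC AAT CTC GGC TTT ATG GTC ACT ACA TTT GAC TCC — no ATG→stop ORF.
Frame -2: CCC GAC TTA GAC CAT ACA ATC TCG GCT TTA TGG TCA CTA CAT TTG ACT CCC — no ATG→stop ORF.
Frame -3: CCG ACT TAG ACC ATA CAA TCT CGG CTT TAT GGT CAC TAC ATT TGA CTC CCC — no ATG→stop ORF.
Longest ORF is 9 nt in frame +2 (positions 38–46).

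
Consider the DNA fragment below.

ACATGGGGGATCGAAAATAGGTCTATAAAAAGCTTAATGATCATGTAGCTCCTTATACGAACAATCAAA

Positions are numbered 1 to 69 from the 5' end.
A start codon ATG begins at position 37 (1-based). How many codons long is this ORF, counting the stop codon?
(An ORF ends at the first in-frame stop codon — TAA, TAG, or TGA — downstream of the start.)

Codons from position 37: ATG (37–39), ATC (40–42), ATG (43–45), TAG (46–48).
TAG is the first in-frame stop; that's 4 codons including the stop.

4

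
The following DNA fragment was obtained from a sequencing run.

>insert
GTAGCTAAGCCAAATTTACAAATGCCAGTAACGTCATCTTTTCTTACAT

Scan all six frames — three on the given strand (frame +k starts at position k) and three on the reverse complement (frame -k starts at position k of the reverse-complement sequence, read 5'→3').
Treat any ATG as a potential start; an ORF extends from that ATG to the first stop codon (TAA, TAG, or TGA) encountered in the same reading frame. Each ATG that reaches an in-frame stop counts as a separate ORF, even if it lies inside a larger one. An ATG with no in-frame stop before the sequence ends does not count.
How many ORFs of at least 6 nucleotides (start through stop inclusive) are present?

Reverse complement (5'→3'): ATGTAAGAAAAGATGACGTTACTGGCATTTGTAAATTTGGCTTAGCTAC
Frame +1: GTA GCT AAG CCA AAT TTA CAA ATG CCA GTA ACG TCA TCT TTT CTT ACA — no ATG→stop ORF.
Frame +2: TAG CTA AGC CAA ATT TAC AAA TGC CAG TAA CGT CAT CTT TTC TTA CAT — no ATG→stop ORF.
Frame +3: AGC TAA GCC AAA TTT ACA AAT GCC AGT AAC GTC ATC TTT TCT TAC — no ATG→stop ORF.
Frame -1: ATG TAA GAA AAG ATG ACG TTA CTG GCA TTT GTA AAT TTG GCT TAG CTA — ATG at 1, stop TAA at 4 → 6 nt; ATG at 13, stop TAG at 43 → 33 nt.
Frame -2: TGT AAG AAA AGA TGA CGT TAC TGG CAT TTG TAA ATT TGG CTT AGC TAC — no ATG→stop ORF.
Frame -3: GTA AGA AAA GAT GAC GTT ACT GGC ATT TGT AAA TTT GGC TTA GCT — no ATG→stop ORF.
ORFs ≥ 6 nucleotides: frame -1 1–6 (6 nucleotides), frame -1 13–45 (33 nucleotides). Count = 2.

2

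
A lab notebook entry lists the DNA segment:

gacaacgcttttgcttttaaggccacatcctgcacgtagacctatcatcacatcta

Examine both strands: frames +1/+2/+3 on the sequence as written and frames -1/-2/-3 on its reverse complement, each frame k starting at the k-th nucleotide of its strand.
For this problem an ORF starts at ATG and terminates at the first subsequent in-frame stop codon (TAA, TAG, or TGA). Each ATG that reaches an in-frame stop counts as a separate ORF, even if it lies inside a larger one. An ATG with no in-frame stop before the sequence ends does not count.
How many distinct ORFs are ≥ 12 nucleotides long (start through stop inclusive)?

Reverse complement (5'→3'): TAGATGTGATGATAGGTCTACGTGCAGGATGTGGCCTTAAAAGCAAAAGCGTTGTC
Frame +1: GAC AAC GCT TTT GCT TTT AAG GCC ACA TCC TGC ACG TAG ACC TAT CAT CAC ATC — no ATG→stop ORF.
Frame +2: ACA ACG CTT TTG CTT TTA AGG CCA CAT CCT GCA CGT AGA CCT ATC ATC ACA TCT — no ATG→stop ORF.
Frame +3: CAA CGC TTT TGC TTT TAA GGC CAC ATC CTG CAC GTA GAC CTA TCA TCA CAT CTA — no ATG→stop ORF.
Frame -1: TAG ATG TGA TGA TAG GTC TAC GTG CAG GAT GTG GCC TTA AAA GCA AAA GCG TTG — ATG at 4, stop TGA at 7 → 6 nt.
Frame -2: AGA TGT GAT GAT AGG TCT ACG TGC AGG ATG TGG CCT TAA AAG CAA AAG CGT TGT — ATG at 29, stop TAA at 38 → 12 nt.
Frame -3: GAT GTG ATG ATA GGT CTA CGT GCA GGA TGT GGC CTT AAA AGC AAA AGC GTT GTC — no ATG→stop ORF.
ORFs ≥ 12 nucleotides: frame -2 29–40 (12 nucleotides). Count = 1.

1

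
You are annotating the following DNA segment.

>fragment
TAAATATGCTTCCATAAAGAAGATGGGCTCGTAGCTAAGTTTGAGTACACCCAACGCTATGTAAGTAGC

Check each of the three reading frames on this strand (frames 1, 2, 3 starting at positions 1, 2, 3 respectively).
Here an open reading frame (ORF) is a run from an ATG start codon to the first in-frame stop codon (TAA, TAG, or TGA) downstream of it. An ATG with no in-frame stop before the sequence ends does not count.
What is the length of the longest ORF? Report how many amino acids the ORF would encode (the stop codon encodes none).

3

Frame 1: TAA ATA TGC TTC CAT AAA GAA GAT GGG CTC GTA GCT AAG TTT GAG TAC ACC CAA CGC TAT GTA AGT AGC — no ATG→stop ORF.
Frame 2: AAA TAT GCT TCC ATA AAG AAG ATG GGC TCG TAG CTA AGT TTG AGT ACA CCC AAC GCT ATG TAA GTA — ATG at 23, stop TAG at 32 → 12 nt; ATG at 59, stop TAA at 62 → 6 nt.
Frame 3: AAT ATG CTT CCA TAA AGA AGA TGG GCT CGT AGC TAA GTT TGA GTA CAC CCA ACG CTA TGT AAG TAG — ATG at 6, stop TAA at 15 → 12 nt.
Longest: frame 2, positions 23–34, 12 nt = 4 codons = 3 aa. → 3 amino acids.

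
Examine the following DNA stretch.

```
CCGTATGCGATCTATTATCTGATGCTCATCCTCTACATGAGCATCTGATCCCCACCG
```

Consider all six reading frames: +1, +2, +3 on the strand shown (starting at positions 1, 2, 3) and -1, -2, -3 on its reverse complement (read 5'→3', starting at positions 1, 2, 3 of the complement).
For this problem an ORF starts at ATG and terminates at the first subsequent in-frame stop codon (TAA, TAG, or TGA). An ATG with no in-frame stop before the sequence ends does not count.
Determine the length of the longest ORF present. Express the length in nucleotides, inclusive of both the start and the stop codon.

Reverse complement (5'→3'): CGGTGGGGATCAGATGCTCATGTAGAGGATGAGCATCAGATAATAGATCGCATACGG
Frame +1: CCG TAT GCG ATC TAT TAT CTG ATG CTC ATC CTC TAC ATG AGC ATC TGA TCC CCA CCG — ATG at 22, stop TGA at 46 → 27 nt; ATG at 37, stop TGA at 46 → 12 nt.
Frame +2: CGT ATG CGA TCT ATT ATC TGA TGC TCA TCC TCT ACA TGA GCA TCT GAT CCC CAC — ATG at 5, stop TGA at 20 → 18 nt.
Frame +3: GTA TGC GAT CTA TTA TCT GAT GCT CAT CCT CTA CAT GAG CAT CTG ATC CCC ACC — no ATG→stop ORF.
Frame -1: CGG TGG GGA TCA GAT GCT CAT GTA GAG GAT GAG CAT CAG ATA ATA GAT CGC ATA CGG — no ATG→stop ORF.
Frame -2: GGT GGG GAT CAG ATG CTC ATG TAG AGG ATG AGC ATC AGA TAA TAG ATC GCA TAC — ATG at 14, stop TAG at 23 → 12 nt; ATG at 20, stop TAG at 23 → 6 nt; ATG at 29, stop TAA at 41 → 15 nt.
Frame -3: GTG GGG ATC AGA TGC TCA TGT AGA GGA TGA GCA TCA GAT AAT AGA TCG CAT ACG — no ATG→stop ORF.
Longest: frame +1, positions 22–48, 27 nt = 9 codons = 8 aa. → 27 nucleotides.

27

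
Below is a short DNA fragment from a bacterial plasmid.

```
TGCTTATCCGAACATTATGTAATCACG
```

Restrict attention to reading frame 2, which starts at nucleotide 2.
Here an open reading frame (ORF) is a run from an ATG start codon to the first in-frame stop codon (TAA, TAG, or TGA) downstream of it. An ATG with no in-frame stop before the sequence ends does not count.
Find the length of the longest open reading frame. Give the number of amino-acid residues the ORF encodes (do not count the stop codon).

Frame 2: GCT TAT CCG AAC ATT ATG TAA TCA — ATG at 17, stop TAA at 20 → 6 nt.
Longest: frame 2, positions 17–22, 6 nt = 2 codons = 1 aa. → 1 amino acids.

1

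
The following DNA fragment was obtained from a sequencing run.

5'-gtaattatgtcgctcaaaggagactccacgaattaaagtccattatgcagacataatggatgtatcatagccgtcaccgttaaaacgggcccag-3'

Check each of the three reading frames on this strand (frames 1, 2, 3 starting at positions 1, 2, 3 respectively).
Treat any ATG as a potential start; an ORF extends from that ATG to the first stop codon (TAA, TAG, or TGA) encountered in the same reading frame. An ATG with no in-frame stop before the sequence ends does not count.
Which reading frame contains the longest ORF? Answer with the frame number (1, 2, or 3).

Frame 1: GTA ATT ATG TCG CTC AAA GGA GAC TCC ACG AAT TAA AGT CCA TTA TGC AGA CAT AAT GGA TGT ATC ATA GCC GTC ACC GTT AAA ACG GGC CCA — ATG at 7, stop TAA at 34 → 30 nt.
Frame 2: TAA TTA TGT CGC TCA AAG GAG ACT CCA CGA ATT AAA GTC CAT TAT GCA GAC ATA ATG GAT GTA TCA TAG CCG TCA CCG TTA AAA CGG GCC CAG — ATG at 56, stop TAG at 68 → 15 nt.
Frame 3: AAT TAT GTC GCT CAA AGG AGA CTC CAC GAA TTA AAG TCC ATT ATG CAG ACA TAA TGG ATG TAT CAT AGC CGT CAC CGT TAA AAC GGG CCC — ATG at 45, stop TAA at 54 → 12 nt; ATG at 60, stop TAA at 81 → 24 nt.
Longest ORF is 30 nt in frame 1 (positions 7–36).

1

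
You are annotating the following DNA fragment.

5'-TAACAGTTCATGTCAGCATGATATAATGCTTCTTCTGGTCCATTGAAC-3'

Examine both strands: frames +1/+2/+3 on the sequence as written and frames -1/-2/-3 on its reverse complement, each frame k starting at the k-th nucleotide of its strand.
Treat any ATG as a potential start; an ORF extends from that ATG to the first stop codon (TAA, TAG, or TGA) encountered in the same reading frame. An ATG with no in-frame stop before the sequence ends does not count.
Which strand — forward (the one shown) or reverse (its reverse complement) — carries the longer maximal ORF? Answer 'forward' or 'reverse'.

reverse

Reverse complement (5'→3'): GTTCAATGGACCAGAAGAAGCATTATATCATGCTGACATGAACTGTTA
Frame +1: TAA CAG TTC ATG TCA GCA TGA TAT AAT GCT TCT TCT GGT CCA TTG AAC — ATG at 10, stop TGA at 19 → 12 nt.
Frame +2: AAC AGT TCA TGT CAG CAT GAT ATA ATG CTT CTT CTG GTC CAT TGA — ATG at 26, stop TGA at 44 → 21 nt.
Frame +3: ACA GTT CAT GTC AGC ATG ATA TAA TGC TTC TTC TGG TCC ATT GAA — ATG at 18, stop TAA at 24 → 9 nt.
Frame -1: GTT CAA TGG ACC AGA AGA AGC ATT ATA TCA TGC TGA CAT GAA CTG TTA — no ATG→stop ORF.
Frame -2: TTC AAT GGA CCA GAA GAA GCA TTA TAT CAT GCT GAC ATG AAC TGT — no ATG→stop ORF.
Frame -3: TCA ATG GAC CAG AAG AAG CAT TAT ATC ATG CTG ACA TGA ACT GTT — ATG at 6, stop TGA at 39 → 36 nt; ATG at 30, stop TGA at 39 → 12 nt.
Forward-strand max 21 nt; reverse-strand max 36 nt. The reverse strand has the longer ORF.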